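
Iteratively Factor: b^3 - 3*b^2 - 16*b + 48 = (b - 3)*(b^2 - 16) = (b - 3)*(b + 4)*(b - 4)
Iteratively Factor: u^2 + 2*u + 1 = (u + 1)*(u + 1)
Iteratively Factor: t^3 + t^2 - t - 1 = (t - 1)*(t^2 + 2*t + 1) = (t - 1)*(t + 1)*(t + 1)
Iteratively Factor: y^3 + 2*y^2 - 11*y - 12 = (y + 4)*(y^2 - 2*y - 3) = (y - 3)*(y + 4)*(y + 1)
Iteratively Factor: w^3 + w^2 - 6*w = (w - 2)*(w^2 + 3*w) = (w - 2)*(w + 3)*(w)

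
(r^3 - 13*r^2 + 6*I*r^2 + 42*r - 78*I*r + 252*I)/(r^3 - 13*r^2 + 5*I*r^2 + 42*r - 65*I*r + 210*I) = (r + 6*I)/(r + 5*I)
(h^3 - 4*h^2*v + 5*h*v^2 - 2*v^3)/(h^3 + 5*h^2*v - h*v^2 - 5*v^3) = (h^2 - 3*h*v + 2*v^2)/(h^2 + 6*h*v + 5*v^2)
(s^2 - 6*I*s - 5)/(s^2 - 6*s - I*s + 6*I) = (s - 5*I)/(s - 6)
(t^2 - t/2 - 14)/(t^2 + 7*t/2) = (t - 4)/t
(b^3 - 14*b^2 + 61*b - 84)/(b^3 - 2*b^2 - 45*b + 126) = (b^2 - 11*b + 28)/(b^2 + b - 42)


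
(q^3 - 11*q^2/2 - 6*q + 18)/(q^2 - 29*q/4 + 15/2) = 2*(2*q^2 + q - 6)/(4*q - 5)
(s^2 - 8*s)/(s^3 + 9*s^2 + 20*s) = (s - 8)/(s^2 + 9*s + 20)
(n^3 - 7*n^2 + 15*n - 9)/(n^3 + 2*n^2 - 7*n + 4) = (n^2 - 6*n + 9)/(n^2 + 3*n - 4)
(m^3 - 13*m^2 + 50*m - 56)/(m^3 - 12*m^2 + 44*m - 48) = (m - 7)/(m - 6)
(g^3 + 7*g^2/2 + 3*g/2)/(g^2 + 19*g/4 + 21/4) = 2*g*(2*g + 1)/(4*g + 7)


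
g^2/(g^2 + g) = g/(g + 1)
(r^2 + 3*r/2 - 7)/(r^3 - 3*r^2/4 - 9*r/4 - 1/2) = 2*(2*r + 7)/(4*r^2 + 5*r + 1)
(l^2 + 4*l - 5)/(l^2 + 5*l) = (l - 1)/l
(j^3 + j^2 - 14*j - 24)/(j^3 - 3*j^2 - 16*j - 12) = (j^2 - j - 12)/(j^2 - 5*j - 6)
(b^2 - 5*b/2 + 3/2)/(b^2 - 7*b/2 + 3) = (b - 1)/(b - 2)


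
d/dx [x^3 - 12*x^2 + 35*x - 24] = 3*x^2 - 24*x + 35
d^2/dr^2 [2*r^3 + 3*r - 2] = 12*r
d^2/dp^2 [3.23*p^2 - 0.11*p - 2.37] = 6.46000000000000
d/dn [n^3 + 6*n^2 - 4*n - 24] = 3*n^2 + 12*n - 4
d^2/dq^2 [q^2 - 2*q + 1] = 2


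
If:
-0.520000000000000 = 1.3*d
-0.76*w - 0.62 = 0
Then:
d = -0.40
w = -0.82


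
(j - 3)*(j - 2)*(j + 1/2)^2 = j^4 - 4*j^3 + 5*j^2/4 + 19*j/4 + 3/2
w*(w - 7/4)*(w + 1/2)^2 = w^4 - 3*w^3/4 - 3*w^2/2 - 7*w/16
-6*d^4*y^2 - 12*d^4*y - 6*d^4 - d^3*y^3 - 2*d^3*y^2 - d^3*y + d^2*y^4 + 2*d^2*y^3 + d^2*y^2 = (-3*d + y)*(2*d + y)*(d*y + d)^2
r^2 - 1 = (r - 1)*(r + 1)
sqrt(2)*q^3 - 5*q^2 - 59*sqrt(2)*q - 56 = (q - 7*sqrt(2))*(q + 4*sqrt(2))*(sqrt(2)*q + 1)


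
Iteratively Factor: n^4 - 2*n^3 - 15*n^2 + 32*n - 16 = (n - 4)*(n^3 + 2*n^2 - 7*n + 4) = (n - 4)*(n - 1)*(n^2 + 3*n - 4) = (n - 4)*(n - 1)^2*(n + 4)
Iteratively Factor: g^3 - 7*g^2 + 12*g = (g)*(g^2 - 7*g + 12) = g*(g - 4)*(g - 3)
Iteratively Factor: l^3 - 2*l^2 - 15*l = (l + 3)*(l^2 - 5*l) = l*(l + 3)*(l - 5)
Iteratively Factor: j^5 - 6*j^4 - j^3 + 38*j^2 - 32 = (j - 1)*(j^4 - 5*j^3 - 6*j^2 + 32*j + 32) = (j - 4)*(j - 1)*(j^3 - j^2 - 10*j - 8) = (j - 4)*(j - 1)*(j + 1)*(j^2 - 2*j - 8) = (j - 4)^2*(j - 1)*(j + 1)*(j + 2)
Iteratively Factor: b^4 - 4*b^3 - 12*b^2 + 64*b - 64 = (b - 2)*(b^3 - 2*b^2 - 16*b + 32) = (b - 2)*(b + 4)*(b^2 - 6*b + 8) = (b - 4)*(b - 2)*(b + 4)*(b - 2)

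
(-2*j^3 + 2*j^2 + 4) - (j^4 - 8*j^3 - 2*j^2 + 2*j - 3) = -j^4 + 6*j^3 + 4*j^2 - 2*j + 7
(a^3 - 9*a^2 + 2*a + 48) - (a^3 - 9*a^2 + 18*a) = 48 - 16*a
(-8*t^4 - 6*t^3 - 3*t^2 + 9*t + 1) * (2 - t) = 8*t^5 - 10*t^4 - 9*t^3 - 15*t^2 + 17*t + 2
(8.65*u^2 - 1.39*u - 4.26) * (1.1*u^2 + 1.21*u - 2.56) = 9.515*u^4 + 8.9375*u^3 - 28.5119*u^2 - 1.5962*u + 10.9056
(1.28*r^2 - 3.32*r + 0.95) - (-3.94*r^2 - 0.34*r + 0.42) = 5.22*r^2 - 2.98*r + 0.53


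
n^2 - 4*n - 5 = (n - 5)*(n + 1)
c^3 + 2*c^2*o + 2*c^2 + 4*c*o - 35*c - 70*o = (c - 5)*(c + 7)*(c + 2*o)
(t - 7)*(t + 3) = t^2 - 4*t - 21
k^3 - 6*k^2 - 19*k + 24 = (k - 8)*(k - 1)*(k + 3)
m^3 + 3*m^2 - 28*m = m*(m - 4)*(m + 7)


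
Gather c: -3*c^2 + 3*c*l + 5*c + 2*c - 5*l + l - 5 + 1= -3*c^2 + c*(3*l + 7) - 4*l - 4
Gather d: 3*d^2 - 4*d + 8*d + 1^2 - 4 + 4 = 3*d^2 + 4*d + 1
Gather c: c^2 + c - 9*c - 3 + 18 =c^2 - 8*c + 15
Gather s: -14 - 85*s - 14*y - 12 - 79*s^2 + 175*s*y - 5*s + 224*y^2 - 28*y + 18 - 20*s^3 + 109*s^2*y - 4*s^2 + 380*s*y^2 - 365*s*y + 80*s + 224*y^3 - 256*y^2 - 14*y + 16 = -20*s^3 + s^2*(109*y - 83) + s*(380*y^2 - 190*y - 10) + 224*y^3 - 32*y^2 - 56*y + 8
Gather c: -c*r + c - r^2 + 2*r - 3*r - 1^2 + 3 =c*(1 - r) - r^2 - r + 2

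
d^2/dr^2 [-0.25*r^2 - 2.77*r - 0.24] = -0.500000000000000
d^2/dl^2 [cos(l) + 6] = -cos(l)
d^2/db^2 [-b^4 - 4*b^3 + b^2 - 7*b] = -12*b^2 - 24*b + 2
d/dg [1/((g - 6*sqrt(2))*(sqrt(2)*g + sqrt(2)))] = sqrt(2)*((-g + 6*sqrt(2))*(g + 1) - (g - 6*sqrt(2))^2)/(2*(g + 1)^2*(g - 6*sqrt(2))^3)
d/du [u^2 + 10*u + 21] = 2*u + 10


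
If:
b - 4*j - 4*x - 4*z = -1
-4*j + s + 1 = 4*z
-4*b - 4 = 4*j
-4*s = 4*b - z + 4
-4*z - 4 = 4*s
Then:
No Solution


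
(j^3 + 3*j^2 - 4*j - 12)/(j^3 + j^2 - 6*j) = (j + 2)/j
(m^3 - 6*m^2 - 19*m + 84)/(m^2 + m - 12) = m - 7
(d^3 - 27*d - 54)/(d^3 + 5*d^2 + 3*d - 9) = (d - 6)/(d - 1)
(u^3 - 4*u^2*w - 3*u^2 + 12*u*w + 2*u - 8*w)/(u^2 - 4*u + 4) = (u^2 - 4*u*w - u + 4*w)/(u - 2)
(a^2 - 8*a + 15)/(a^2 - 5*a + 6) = (a - 5)/(a - 2)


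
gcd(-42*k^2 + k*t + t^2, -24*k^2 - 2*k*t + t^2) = -6*k + t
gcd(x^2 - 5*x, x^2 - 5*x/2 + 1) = 1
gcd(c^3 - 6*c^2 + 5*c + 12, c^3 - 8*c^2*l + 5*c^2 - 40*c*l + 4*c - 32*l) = c + 1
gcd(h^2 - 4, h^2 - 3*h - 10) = h + 2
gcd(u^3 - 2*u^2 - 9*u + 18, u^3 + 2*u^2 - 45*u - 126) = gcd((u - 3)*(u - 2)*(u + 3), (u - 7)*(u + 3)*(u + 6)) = u + 3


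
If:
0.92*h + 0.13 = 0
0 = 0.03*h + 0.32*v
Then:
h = -0.14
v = 0.01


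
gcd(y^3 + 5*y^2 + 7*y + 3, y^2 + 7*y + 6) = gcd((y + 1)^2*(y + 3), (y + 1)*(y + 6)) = y + 1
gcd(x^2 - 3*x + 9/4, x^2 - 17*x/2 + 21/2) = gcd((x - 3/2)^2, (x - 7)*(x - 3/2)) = x - 3/2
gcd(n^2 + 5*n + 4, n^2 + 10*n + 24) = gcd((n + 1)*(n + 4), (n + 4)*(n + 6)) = n + 4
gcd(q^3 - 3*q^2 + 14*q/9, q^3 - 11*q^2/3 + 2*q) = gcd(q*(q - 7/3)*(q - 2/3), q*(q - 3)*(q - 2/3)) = q^2 - 2*q/3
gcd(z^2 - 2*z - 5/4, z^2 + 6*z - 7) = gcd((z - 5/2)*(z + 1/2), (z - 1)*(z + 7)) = 1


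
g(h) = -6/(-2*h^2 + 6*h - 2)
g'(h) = -6*(4*h - 6)/(-2*h^2 + 6*h - 2)^2 = 3*(3 - 2*h)/(h^2 - 3*h + 1)^2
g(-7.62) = 0.04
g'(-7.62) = 0.01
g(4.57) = 0.37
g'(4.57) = -0.28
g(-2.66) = 0.19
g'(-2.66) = 0.10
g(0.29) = 14.01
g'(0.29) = 158.38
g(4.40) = 0.42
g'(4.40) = -0.34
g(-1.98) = 0.28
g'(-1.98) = 0.18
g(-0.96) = 0.62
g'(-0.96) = 0.64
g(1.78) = -2.56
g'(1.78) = -1.22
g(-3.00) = 0.16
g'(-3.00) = 0.07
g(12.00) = 0.03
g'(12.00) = -0.00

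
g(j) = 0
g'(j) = 0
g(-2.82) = 0.00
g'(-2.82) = 0.00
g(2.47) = 0.00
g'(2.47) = 0.00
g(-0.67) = 0.00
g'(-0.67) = 0.00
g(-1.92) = 0.00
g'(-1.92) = 0.00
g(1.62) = 0.00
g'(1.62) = 0.00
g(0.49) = 0.00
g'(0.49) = 0.00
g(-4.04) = 0.00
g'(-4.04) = 0.00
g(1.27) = 0.00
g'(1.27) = 0.00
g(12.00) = 0.00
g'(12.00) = 0.00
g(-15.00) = 0.00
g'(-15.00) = 0.00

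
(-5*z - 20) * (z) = -5*z^2 - 20*z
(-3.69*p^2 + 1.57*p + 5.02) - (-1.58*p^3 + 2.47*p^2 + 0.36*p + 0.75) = 1.58*p^3 - 6.16*p^2 + 1.21*p + 4.27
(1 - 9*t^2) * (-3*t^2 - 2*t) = 27*t^4 + 18*t^3 - 3*t^2 - 2*t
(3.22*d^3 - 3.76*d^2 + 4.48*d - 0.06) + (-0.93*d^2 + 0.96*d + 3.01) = 3.22*d^3 - 4.69*d^2 + 5.44*d + 2.95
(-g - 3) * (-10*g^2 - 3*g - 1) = 10*g^3 + 33*g^2 + 10*g + 3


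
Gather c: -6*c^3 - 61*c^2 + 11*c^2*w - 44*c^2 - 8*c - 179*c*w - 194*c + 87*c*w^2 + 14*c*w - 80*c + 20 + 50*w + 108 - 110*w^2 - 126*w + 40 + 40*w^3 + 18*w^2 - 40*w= -6*c^3 + c^2*(11*w - 105) + c*(87*w^2 - 165*w - 282) + 40*w^3 - 92*w^2 - 116*w + 168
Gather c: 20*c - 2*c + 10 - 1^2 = 18*c + 9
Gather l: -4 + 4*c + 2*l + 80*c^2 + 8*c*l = 80*c^2 + 4*c + l*(8*c + 2) - 4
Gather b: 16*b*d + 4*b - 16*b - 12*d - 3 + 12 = b*(16*d - 12) - 12*d + 9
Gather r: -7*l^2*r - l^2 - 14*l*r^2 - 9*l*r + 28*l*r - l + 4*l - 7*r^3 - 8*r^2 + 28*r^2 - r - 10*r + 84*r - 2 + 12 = -l^2 + 3*l - 7*r^3 + r^2*(20 - 14*l) + r*(-7*l^2 + 19*l + 73) + 10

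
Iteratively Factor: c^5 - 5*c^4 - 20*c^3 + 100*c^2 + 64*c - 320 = (c + 4)*(c^4 - 9*c^3 + 16*c^2 + 36*c - 80) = (c - 2)*(c + 4)*(c^3 - 7*c^2 + 2*c + 40) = (c - 2)*(c + 2)*(c + 4)*(c^2 - 9*c + 20) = (c - 4)*(c - 2)*(c + 2)*(c + 4)*(c - 5)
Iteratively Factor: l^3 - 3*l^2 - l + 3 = (l - 1)*(l^2 - 2*l - 3) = (l - 3)*(l - 1)*(l + 1)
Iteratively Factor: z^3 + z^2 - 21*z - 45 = (z - 5)*(z^2 + 6*z + 9) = (z - 5)*(z + 3)*(z + 3)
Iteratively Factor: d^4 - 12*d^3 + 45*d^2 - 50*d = (d - 2)*(d^3 - 10*d^2 + 25*d) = (d - 5)*(d - 2)*(d^2 - 5*d) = d*(d - 5)*(d - 2)*(d - 5)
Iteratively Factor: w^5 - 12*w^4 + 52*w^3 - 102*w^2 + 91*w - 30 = (w - 3)*(w^4 - 9*w^3 + 25*w^2 - 27*w + 10) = (w - 3)*(w - 1)*(w^3 - 8*w^2 + 17*w - 10) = (w - 5)*(w - 3)*(w - 1)*(w^2 - 3*w + 2) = (w - 5)*(w - 3)*(w - 2)*(w - 1)*(w - 1)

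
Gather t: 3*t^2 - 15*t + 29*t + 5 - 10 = 3*t^2 + 14*t - 5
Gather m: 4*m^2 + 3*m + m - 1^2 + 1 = 4*m^2 + 4*m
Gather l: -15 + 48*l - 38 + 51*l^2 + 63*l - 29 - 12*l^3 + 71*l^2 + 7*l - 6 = -12*l^3 + 122*l^2 + 118*l - 88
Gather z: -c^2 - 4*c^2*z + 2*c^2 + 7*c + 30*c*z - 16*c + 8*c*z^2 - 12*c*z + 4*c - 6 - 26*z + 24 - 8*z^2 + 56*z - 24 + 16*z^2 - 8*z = c^2 - 5*c + z^2*(8*c + 8) + z*(-4*c^2 + 18*c + 22) - 6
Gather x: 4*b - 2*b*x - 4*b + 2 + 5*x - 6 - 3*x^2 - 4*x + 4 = -3*x^2 + x*(1 - 2*b)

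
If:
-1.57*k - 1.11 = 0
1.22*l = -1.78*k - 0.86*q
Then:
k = -0.71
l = 1.03153388326198 - 0.704918032786885*q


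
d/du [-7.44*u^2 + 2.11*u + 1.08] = 2.11 - 14.88*u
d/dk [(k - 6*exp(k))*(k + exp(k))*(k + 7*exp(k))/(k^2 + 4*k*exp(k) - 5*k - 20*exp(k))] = (-(k - 6*exp(k))*(k + exp(k))*(k + 7*exp(k))*(4*k*exp(k) + 2*k - 16*exp(k) - 5) + ((k - 6*exp(k))*(k + exp(k))*(7*exp(k) + 1) + (k - 6*exp(k))*(k + 7*exp(k))*(exp(k) + 1) - (k + exp(k))*(k + 7*exp(k))*(6*exp(k) - 1))*(k^2 + 4*k*exp(k) - 5*k - 20*exp(k)))/(k^2 + 4*k*exp(k) - 5*k - 20*exp(k))^2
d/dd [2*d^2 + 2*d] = 4*d + 2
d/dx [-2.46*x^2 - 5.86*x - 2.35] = -4.92*x - 5.86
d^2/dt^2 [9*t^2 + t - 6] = 18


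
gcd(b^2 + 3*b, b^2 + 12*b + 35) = 1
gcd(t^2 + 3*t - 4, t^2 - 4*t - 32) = t + 4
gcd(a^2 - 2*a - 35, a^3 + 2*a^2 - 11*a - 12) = 1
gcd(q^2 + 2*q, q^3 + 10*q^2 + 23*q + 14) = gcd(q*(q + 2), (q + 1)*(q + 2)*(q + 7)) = q + 2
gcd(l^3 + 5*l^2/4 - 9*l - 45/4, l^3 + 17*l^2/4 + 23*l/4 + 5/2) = l + 5/4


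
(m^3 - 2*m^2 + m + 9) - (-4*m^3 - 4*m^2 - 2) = 5*m^3 + 2*m^2 + m + 11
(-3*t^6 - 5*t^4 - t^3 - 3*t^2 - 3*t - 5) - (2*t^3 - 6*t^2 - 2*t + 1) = -3*t^6 - 5*t^4 - 3*t^3 + 3*t^2 - t - 6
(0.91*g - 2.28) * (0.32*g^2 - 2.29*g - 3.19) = 0.2912*g^3 - 2.8135*g^2 + 2.3183*g + 7.2732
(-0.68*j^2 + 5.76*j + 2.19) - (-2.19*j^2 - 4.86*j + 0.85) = 1.51*j^2 + 10.62*j + 1.34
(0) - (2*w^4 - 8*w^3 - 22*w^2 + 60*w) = -2*w^4 + 8*w^3 + 22*w^2 - 60*w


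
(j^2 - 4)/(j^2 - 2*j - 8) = (j - 2)/(j - 4)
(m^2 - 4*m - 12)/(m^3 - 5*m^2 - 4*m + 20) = (m - 6)/(m^2 - 7*m + 10)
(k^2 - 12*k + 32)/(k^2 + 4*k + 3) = (k^2 - 12*k + 32)/(k^2 + 4*k + 3)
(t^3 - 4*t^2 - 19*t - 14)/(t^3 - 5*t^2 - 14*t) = (t + 1)/t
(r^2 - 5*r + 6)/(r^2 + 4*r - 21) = (r - 2)/(r + 7)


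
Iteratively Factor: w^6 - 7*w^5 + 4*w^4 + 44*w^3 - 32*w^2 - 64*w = (w)*(w^5 - 7*w^4 + 4*w^3 + 44*w^2 - 32*w - 64) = w*(w + 1)*(w^4 - 8*w^3 + 12*w^2 + 32*w - 64) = w*(w - 4)*(w + 1)*(w^3 - 4*w^2 - 4*w + 16) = w*(w - 4)*(w + 1)*(w + 2)*(w^2 - 6*w + 8) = w*(w - 4)^2*(w + 1)*(w + 2)*(w - 2)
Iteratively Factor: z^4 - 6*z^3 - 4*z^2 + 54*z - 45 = (z - 5)*(z^3 - z^2 - 9*z + 9) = (z - 5)*(z + 3)*(z^2 - 4*z + 3) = (z - 5)*(z - 1)*(z + 3)*(z - 3)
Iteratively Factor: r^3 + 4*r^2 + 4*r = (r + 2)*(r^2 + 2*r) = (r + 2)^2*(r)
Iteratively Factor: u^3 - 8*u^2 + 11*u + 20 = (u - 4)*(u^2 - 4*u - 5) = (u - 4)*(u + 1)*(u - 5)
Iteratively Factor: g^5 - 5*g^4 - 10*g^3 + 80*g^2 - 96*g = (g + 4)*(g^4 - 9*g^3 + 26*g^2 - 24*g) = (g - 4)*(g + 4)*(g^3 - 5*g^2 + 6*g) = (g - 4)*(g - 2)*(g + 4)*(g^2 - 3*g) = (g - 4)*(g - 3)*(g - 2)*(g + 4)*(g)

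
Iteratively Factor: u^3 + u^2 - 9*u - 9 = (u + 1)*(u^2 - 9) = (u - 3)*(u + 1)*(u + 3)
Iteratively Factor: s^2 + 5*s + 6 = (s + 3)*(s + 2)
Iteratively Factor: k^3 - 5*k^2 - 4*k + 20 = (k + 2)*(k^2 - 7*k + 10) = (k - 5)*(k + 2)*(k - 2)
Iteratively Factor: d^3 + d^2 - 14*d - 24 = (d + 3)*(d^2 - 2*d - 8) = (d - 4)*(d + 3)*(d + 2)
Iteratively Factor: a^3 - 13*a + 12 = (a + 4)*(a^2 - 4*a + 3) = (a - 1)*(a + 4)*(a - 3)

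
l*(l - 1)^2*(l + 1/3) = l^4 - 5*l^3/3 + l^2/3 + l/3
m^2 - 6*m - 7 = (m - 7)*(m + 1)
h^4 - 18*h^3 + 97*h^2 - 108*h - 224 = (h - 8)*(h - 7)*(h - 4)*(h + 1)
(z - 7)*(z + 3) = z^2 - 4*z - 21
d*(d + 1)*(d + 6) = d^3 + 7*d^2 + 6*d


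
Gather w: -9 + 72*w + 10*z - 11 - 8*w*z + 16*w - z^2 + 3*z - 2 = w*(88 - 8*z) - z^2 + 13*z - 22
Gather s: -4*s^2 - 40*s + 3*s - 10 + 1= -4*s^2 - 37*s - 9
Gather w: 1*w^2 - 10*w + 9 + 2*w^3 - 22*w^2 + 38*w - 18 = 2*w^3 - 21*w^2 + 28*w - 9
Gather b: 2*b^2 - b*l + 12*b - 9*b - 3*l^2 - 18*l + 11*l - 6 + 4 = 2*b^2 + b*(3 - l) - 3*l^2 - 7*l - 2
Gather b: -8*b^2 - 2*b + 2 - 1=-8*b^2 - 2*b + 1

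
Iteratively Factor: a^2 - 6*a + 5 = (a - 5)*(a - 1)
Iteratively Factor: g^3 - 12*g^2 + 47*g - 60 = (g - 5)*(g^2 - 7*g + 12) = (g - 5)*(g - 4)*(g - 3)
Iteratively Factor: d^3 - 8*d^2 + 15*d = (d - 3)*(d^2 - 5*d) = d*(d - 3)*(d - 5)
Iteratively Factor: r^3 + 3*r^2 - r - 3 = (r - 1)*(r^2 + 4*r + 3) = (r - 1)*(r + 3)*(r + 1)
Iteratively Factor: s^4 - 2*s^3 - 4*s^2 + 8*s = (s)*(s^3 - 2*s^2 - 4*s + 8) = s*(s - 2)*(s^2 - 4) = s*(s - 2)^2*(s + 2)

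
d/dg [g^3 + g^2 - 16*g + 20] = 3*g^2 + 2*g - 16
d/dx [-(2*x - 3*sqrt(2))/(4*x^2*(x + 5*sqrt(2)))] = (x^2 + sqrt(2)*x/4 - 15)/(x^3*(x^2 + 10*sqrt(2)*x + 50))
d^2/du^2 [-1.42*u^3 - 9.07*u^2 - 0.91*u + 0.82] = -8.52*u - 18.14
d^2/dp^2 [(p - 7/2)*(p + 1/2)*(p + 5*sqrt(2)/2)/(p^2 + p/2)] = -35*sqrt(2)/(2*p^3)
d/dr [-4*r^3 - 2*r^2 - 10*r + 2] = -12*r^2 - 4*r - 10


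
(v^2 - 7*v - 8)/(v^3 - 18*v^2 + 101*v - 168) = (v + 1)/(v^2 - 10*v + 21)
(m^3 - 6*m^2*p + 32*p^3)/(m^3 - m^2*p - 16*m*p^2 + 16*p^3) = (-m^2 + 2*m*p + 8*p^2)/(-m^2 - 3*m*p + 4*p^2)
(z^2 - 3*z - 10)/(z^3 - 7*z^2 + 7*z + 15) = (z + 2)/(z^2 - 2*z - 3)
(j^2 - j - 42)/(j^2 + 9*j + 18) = (j - 7)/(j + 3)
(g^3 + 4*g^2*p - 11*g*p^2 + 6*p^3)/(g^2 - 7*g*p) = (g^3 + 4*g^2*p - 11*g*p^2 + 6*p^3)/(g*(g - 7*p))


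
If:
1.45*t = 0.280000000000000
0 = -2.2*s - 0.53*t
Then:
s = -0.05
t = 0.19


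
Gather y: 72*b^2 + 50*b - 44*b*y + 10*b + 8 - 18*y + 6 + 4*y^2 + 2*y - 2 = 72*b^2 + 60*b + 4*y^2 + y*(-44*b - 16) + 12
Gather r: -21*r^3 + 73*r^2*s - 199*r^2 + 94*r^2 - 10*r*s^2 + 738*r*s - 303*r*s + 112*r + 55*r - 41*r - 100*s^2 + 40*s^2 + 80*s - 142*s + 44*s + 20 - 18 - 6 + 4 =-21*r^3 + r^2*(73*s - 105) + r*(-10*s^2 + 435*s + 126) - 60*s^2 - 18*s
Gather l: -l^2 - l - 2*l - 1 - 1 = -l^2 - 3*l - 2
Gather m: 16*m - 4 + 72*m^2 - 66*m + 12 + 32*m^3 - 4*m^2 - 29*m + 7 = 32*m^3 + 68*m^2 - 79*m + 15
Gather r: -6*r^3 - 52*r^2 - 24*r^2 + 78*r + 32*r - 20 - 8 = -6*r^3 - 76*r^2 + 110*r - 28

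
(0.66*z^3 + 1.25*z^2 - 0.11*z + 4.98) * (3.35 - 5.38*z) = -3.5508*z^4 - 4.514*z^3 + 4.7793*z^2 - 27.1609*z + 16.683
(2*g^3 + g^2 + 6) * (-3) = -6*g^3 - 3*g^2 - 18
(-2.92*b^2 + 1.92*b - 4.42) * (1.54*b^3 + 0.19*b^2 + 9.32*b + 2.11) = -4.4968*b^5 + 2.402*b^4 - 33.6564*b^3 + 10.8934*b^2 - 37.1432*b - 9.3262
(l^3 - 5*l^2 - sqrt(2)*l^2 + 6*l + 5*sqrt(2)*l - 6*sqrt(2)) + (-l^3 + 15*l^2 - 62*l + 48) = -sqrt(2)*l^2 + 10*l^2 - 56*l + 5*sqrt(2)*l - 6*sqrt(2) + 48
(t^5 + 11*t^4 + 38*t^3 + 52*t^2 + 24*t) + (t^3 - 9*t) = t^5 + 11*t^4 + 39*t^3 + 52*t^2 + 15*t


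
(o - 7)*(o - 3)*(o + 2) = o^3 - 8*o^2 + o + 42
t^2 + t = t*(t + 1)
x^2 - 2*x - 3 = (x - 3)*(x + 1)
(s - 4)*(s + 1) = s^2 - 3*s - 4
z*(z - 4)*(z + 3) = z^3 - z^2 - 12*z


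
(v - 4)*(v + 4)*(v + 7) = v^3 + 7*v^2 - 16*v - 112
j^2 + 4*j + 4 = (j + 2)^2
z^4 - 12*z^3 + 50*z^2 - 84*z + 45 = (z - 5)*(z - 3)^2*(z - 1)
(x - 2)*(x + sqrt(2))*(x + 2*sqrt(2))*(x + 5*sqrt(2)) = x^4 - 2*x^3 + 8*sqrt(2)*x^3 - 16*sqrt(2)*x^2 + 34*x^2 - 68*x + 20*sqrt(2)*x - 40*sqrt(2)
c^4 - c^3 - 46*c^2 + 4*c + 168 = (c - 7)*(c - 2)*(c + 2)*(c + 6)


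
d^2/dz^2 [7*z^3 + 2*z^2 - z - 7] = 42*z + 4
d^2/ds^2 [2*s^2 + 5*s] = 4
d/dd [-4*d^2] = -8*d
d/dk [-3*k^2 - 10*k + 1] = -6*k - 10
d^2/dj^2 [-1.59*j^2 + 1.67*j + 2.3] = -3.18000000000000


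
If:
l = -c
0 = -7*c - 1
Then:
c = -1/7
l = 1/7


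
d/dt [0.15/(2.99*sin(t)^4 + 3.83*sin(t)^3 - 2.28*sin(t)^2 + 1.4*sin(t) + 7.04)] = (-1.794*sin(t)^3 - 1.7235*sin(t)^2 + 0.684*sin(t) - 0.21)*cos(t)/(2.99*sin(t)^4 + 3.83*sin(t)^3 - 2.28*sin(t)^2 + 1.4*sin(t) + 7.04)^2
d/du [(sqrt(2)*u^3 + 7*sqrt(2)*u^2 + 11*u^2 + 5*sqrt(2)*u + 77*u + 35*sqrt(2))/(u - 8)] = (2*sqrt(2)*u^3 - 17*sqrt(2)*u^2 + 11*u^2 - 176*u - 112*sqrt(2)*u - 616 - 75*sqrt(2))/(u^2 - 16*u + 64)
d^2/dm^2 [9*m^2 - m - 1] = 18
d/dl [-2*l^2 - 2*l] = -4*l - 2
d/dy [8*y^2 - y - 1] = 16*y - 1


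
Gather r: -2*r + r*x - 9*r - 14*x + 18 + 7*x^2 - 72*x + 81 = r*(x - 11) + 7*x^2 - 86*x + 99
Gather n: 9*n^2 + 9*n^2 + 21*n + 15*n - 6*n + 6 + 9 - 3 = 18*n^2 + 30*n + 12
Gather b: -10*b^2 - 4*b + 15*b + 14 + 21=-10*b^2 + 11*b + 35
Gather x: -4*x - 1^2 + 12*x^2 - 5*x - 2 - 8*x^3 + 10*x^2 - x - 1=-8*x^3 + 22*x^2 - 10*x - 4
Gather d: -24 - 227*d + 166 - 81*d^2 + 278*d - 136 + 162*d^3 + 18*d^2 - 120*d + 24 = 162*d^3 - 63*d^2 - 69*d + 30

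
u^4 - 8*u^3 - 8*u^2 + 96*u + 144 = (u - 6)^2*(u + 2)^2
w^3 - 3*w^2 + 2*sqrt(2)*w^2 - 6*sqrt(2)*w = w*(w - 3)*(w + 2*sqrt(2))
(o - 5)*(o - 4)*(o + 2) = o^3 - 7*o^2 + 2*o + 40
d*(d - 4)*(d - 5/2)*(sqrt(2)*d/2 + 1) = sqrt(2)*d^4/2 - 13*sqrt(2)*d^3/4 + d^3 - 13*d^2/2 + 5*sqrt(2)*d^2 + 10*d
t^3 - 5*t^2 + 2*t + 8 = (t - 4)*(t - 2)*(t + 1)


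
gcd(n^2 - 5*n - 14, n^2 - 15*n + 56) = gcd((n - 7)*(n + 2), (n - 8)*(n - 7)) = n - 7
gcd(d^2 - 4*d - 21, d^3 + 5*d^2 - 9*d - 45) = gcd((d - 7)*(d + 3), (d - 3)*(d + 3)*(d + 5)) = d + 3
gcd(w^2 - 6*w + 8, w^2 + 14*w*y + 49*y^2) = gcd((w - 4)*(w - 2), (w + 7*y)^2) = 1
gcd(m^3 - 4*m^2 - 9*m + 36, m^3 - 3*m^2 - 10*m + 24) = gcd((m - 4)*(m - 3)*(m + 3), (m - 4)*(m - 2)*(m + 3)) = m^2 - m - 12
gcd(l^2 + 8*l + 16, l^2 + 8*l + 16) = l^2 + 8*l + 16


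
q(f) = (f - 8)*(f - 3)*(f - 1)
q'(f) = (f - 8)*(f - 3) + (f - 8)*(f - 1) + (f - 3)*(f - 1)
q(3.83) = -9.79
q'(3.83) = -12.91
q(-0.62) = -50.55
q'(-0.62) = 51.03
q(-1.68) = -121.41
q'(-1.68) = 83.79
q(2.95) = 0.49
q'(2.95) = -9.69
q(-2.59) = -212.52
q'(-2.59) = 117.28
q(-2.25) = -174.89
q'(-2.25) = 104.19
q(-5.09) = -644.92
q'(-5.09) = 234.88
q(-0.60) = -49.54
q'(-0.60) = 50.48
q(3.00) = 0.00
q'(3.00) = -10.00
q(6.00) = -30.00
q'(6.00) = -1.00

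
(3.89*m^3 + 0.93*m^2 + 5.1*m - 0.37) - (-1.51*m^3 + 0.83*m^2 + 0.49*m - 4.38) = 5.4*m^3 + 0.1*m^2 + 4.61*m + 4.01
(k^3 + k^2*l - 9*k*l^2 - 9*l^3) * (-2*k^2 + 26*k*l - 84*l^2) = -2*k^5 + 24*k^4*l - 40*k^3*l^2 - 300*k^2*l^3 + 522*k*l^4 + 756*l^5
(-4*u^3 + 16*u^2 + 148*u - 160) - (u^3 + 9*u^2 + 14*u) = -5*u^3 + 7*u^2 + 134*u - 160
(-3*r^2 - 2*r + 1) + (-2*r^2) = -5*r^2 - 2*r + 1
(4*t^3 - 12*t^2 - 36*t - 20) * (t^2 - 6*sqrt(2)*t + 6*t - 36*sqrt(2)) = 4*t^5 - 24*sqrt(2)*t^4 + 12*t^4 - 108*t^3 - 72*sqrt(2)*t^3 - 236*t^2 + 648*sqrt(2)*t^2 - 120*t + 1416*sqrt(2)*t + 720*sqrt(2)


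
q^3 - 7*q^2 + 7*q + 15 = (q - 5)*(q - 3)*(q + 1)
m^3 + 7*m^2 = m^2*(m + 7)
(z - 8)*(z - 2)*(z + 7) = z^3 - 3*z^2 - 54*z + 112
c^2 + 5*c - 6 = (c - 1)*(c + 6)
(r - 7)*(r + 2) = r^2 - 5*r - 14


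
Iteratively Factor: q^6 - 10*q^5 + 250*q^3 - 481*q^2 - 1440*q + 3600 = (q - 4)*(q^5 - 6*q^4 - 24*q^3 + 154*q^2 + 135*q - 900) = (q - 4)*(q + 4)*(q^4 - 10*q^3 + 16*q^2 + 90*q - 225) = (q - 5)*(q - 4)*(q + 4)*(q^3 - 5*q^2 - 9*q + 45) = (q - 5)^2*(q - 4)*(q + 4)*(q^2 - 9) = (q - 5)^2*(q - 4)*(q - 3)*(q + 4)*(q + 3)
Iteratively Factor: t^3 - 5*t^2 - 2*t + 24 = (t - 3)*(t^2 - 2*t - 8) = (t - 3)*(t + 2)*(t - 4)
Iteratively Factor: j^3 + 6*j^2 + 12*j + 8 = (j + 2)*(j^2 + 4*j + 4) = (j + 2)^2*(j + 2)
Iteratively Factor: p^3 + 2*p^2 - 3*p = (p + 3)*(p^2 - p) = p*(p + 3)*(p - 1)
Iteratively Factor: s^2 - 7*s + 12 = (s - 3)*(s - 4)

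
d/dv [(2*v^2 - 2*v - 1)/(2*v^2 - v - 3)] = (2*v^2 - 8*v + 5)/(4*v^4 - 4*v^3 - 11*v^2 + 6*v + 9)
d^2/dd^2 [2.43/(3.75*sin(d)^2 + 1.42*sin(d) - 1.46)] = (-136.6875*sin(d)^4 - 38.81925*sin(d)^3 + 146.914398*sin(d)^2 + 72.600624*sin(d) + 36.408204)/(3.75*sin(d)^2 + 1.42*sin(d) - 1.46)^3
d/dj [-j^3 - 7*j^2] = j*(-3*j - 14)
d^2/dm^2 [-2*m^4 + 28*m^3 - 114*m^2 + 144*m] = -24*m^2 + 168*m - 228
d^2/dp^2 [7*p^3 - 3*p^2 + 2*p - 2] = 42*p - 6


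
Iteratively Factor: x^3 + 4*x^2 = (x)*(x^2 + 4*x) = x^2*(x + 4)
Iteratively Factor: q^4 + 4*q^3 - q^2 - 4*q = (q + 4)*(q^3 - q) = q*(q + 4)*(q^2 - 1) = q*(q - 1)*(q + 4)*(q + 1)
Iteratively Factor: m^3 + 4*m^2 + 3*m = (m + 3)*(m^2 + m) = m*(m + 3)*(m + 1)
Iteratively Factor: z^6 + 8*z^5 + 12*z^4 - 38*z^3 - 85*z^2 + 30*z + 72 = (z + 3)*(z^5 + 5*z^4 - 3*z^3 - 29*z^2 + 2*z + 24) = (z + 3)^2*(z^4 + 2*z^3 - 9*z^2 - 2*z + 8) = (z + 3)^2*(z + 4)*(z^3 - 2*z^2 - z + 2) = (z - 1)*(z + 3)^2*(z + 4)*(z^2 - z - 2) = (z - 1)*(z + 1)*(z + 3)^2*(z + 4)*(z - 2)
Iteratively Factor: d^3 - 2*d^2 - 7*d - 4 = (d + 1)*(d^2 - 3*d - 4) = (d + 1)^2*(d - 4)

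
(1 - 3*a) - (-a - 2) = 3 - 2*a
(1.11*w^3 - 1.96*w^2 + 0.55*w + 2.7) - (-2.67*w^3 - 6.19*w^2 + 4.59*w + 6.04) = 3.78*w^3 + 4.23*w^2 - 4.04*w - 3.34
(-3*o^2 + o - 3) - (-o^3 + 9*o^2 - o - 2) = o^3 - 12*o^2 + 2*o - 1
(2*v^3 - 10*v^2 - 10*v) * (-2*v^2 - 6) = -4*v^5 + 20*v^4 + 8*v^3 + 60*v^2 + 60*v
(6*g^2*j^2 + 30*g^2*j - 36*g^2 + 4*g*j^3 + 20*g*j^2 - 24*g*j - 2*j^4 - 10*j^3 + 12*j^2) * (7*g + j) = 42*g^3*j^2 + 210*g^3*j - 252*g^3 + 34*g^2*j^3 + 170*g^2*j^2 - 204*g^2*j - 10*g*j^4 - 50*g*j^3 + 60*g*j^2 - 2*j^5 - 10*j^4 + 12*j^3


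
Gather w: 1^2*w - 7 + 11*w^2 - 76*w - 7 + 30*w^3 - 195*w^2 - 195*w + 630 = 30*w^3 - 184*w^2 - 270*w + 616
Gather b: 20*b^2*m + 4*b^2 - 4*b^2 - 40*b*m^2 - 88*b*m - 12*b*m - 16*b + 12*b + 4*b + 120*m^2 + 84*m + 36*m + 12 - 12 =20*b^2*m + b*(-40*m^2 - 100*m) + 120*m^2 + 120*m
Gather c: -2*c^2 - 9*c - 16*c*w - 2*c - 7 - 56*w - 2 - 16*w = -2*c^2 + c*(-16*w - 11) - 72*w - 9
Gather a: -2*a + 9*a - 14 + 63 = 7*a + 49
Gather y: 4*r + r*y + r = r*y + 5*r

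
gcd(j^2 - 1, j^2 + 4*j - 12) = 1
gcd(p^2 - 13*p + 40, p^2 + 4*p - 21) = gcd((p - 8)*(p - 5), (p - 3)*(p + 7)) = 1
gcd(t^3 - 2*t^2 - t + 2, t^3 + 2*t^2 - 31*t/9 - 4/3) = 1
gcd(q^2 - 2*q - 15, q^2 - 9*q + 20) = q - 5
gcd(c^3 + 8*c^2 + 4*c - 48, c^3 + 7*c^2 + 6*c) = c + 6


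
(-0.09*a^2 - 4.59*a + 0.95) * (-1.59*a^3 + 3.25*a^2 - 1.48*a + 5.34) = 0.1431*a^5 + 7.0056*a^4 - 16.2948*a^3 + 9.4001*a^2 - 25.9166*a + 5.073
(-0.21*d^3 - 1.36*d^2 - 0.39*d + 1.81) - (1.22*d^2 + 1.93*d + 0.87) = -0.21*d^3 - 2.58*d^2 - 2.32*d + 0.94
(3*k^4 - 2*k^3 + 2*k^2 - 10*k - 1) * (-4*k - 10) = -12*k^5 - 22*k^4 + 12*k^3 + 20*k^2 + 104*k + 10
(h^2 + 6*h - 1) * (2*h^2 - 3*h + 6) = 2*h^4 + 9*h^3 - 14*h^2 + 39*h - 6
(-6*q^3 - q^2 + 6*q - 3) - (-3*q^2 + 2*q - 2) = -6*q^3 + 2*q^2 + 4*q - 1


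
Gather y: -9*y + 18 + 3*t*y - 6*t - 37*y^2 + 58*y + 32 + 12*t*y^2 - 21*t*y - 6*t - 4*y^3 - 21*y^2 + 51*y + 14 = -12*t - 4*y^3 + y^2*(12*t - 58) + y*(100 - 18*t) + 64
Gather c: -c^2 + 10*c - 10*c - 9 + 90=81 - c^2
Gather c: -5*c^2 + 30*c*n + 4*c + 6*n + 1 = -5*c^2 + c*(30*n + 4) + 6*n + 1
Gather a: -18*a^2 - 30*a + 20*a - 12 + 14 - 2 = -18*a^2 - 10*a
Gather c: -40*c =-40*c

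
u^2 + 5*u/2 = u*(u + 5/2)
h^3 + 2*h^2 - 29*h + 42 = (h - 3)*(h - 2)*(h + 7)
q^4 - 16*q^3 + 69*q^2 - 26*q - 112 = (q - 8)*(q - 7)*(q - 2)*(q + 1)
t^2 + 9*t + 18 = (t + 3)*(t + 6)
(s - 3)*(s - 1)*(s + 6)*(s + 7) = s^4 + 9*s^3 - 7*s^2 - 129*s + 126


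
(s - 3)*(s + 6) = s^2 + 3*s - 18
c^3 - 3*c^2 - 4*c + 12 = (c - 3)*(c - 2)*(c + 2)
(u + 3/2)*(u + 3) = u^2 + 9*u/2 + 9/2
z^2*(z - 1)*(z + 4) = z^4 + 3*z^3 - 4*z^2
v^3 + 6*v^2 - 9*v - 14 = (v - 2)*(v + 1)*(v + 7)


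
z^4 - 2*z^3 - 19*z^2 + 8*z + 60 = (z - 5)*(z - 2)*(z + 2)*(z + 3)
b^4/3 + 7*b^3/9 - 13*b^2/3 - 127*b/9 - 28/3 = (b/3 + 1)*(b - 4)*(b + 1)*(b + 7/3)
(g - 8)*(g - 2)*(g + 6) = g^3 - 4*g^2 - 44*g + 96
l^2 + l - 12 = (l - 3)*(l + 4)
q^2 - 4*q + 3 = (q - 3)*(q - 1)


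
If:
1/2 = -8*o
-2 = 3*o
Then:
No Solution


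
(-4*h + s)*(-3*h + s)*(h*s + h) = 12*h^3*s + 12*h^3 - 7*h^2*s^2 - 7*h^2*s + h*s^3 + h*s^2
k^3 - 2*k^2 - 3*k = k*(k - 3)*(k + 1)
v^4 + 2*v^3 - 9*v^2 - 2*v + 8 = (v - 2)*(v - 1)*(v + 1)*(v + 4)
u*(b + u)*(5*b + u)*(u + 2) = 5*b^2*u^2 + 10*b^2*u + 6*b*u^3 + 12*b*u^2 + u^4 + 2*u^3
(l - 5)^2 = l^2 - 10*l + 25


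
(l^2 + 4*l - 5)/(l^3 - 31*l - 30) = (l - 1)/(l^2 - 5*l - 6)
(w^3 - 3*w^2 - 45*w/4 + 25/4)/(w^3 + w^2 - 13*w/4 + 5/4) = (w - 5)/(w - 1)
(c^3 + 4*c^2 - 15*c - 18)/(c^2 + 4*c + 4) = (c^3 + 4*c^2 - 15*c - 18)/(c^2 + 4*c + 4)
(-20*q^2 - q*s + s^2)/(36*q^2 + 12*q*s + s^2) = (-20*q^2 - q*s + s^2)/(36*q^2 + 12*q*s + s^2)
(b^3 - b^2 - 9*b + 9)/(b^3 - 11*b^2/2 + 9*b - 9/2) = 2*(b + 3)/(2*b - 3)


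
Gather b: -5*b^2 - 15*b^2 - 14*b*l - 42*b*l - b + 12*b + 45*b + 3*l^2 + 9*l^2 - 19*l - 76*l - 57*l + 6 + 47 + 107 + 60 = -20*b^2 + b*(56 - 56*l) + 12*l^2 - 152*l + 220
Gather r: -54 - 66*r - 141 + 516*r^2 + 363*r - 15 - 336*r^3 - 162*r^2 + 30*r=-336*r^3 + 354*r^2 + 327*r - 210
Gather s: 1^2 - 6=-5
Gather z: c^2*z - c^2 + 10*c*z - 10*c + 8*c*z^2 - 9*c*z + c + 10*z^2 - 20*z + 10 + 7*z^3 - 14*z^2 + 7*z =-c^2 - 9*c + 7*z^3 + z^2*(8*c - 4) + z*(c^2 + c - 13) + 10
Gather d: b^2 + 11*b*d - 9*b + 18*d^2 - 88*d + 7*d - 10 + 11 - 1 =b^2 - 9*b + 18*d^2 + d*(11*b - 81)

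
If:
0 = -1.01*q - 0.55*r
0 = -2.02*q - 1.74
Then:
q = -0.86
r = 1.58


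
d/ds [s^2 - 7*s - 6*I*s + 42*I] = 2*s - 7 - 6*I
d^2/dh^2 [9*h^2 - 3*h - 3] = 18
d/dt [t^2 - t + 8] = 2*t - 1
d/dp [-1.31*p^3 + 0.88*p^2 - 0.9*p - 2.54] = -3.93*p^2 + 1.76*p - 0.9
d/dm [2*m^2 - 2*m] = 4*m - 2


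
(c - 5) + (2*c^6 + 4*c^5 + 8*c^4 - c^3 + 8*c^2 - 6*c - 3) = 2*c^6 + 4*c^5 + 8*c^4 - c^3 + 8*c^2 - 5*c - 8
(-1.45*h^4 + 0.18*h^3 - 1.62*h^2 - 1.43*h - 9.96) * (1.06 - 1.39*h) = 2.0155*h^5 - 1.7872*h^4 + 2.4426*h^3 + 0.2705*h^2 + 12.3286*h - 10.5576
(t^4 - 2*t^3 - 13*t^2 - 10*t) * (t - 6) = t^5 - 8*t^4 - t^3 + 68*t^2 + 60*t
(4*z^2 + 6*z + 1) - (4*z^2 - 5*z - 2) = 11*z + 3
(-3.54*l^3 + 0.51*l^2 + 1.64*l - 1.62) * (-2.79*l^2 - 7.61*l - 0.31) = 9.8766*l^5 + 25.5165*l^4 - 7.3593*l^3 - 8.1187*l^2 + 11.8198*l + 0.5022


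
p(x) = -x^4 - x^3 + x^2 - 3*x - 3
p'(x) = -4*x^3 - 3*x^2 + 2*x - 3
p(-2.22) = -4.76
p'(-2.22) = 21.54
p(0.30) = -3.85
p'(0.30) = -2.78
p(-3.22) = -57.09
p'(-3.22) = 93.00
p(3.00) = -111.00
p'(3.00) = -132.00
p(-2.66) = -19.19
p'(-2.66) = 45.74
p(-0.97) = 0.88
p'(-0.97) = -4.11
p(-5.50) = -704.94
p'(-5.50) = 560.75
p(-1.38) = 2.05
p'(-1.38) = -0.96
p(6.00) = -1497.00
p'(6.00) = -963.00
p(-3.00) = -39.00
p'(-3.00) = 72.00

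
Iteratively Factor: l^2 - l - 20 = (l + 4)*(l - 5)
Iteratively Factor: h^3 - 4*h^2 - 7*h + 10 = (h - 1)*(h^2 - 3*h - 10) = (h - 1)*(h + 2)*(h - 5)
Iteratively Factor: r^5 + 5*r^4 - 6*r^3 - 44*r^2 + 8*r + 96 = (r + 3)*(r^4 + 2*r^3 - 12*r^2 - 8*r + 32) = (r + 2)*(r + 3)*(r^3 - 12*r + 16) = (r - 2)*(r + 2)*(r + 3)*(r^2 + 2*r - 8) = (r - 2)*(r + 2)*(r + 3)*(r + 4)*(r - 2)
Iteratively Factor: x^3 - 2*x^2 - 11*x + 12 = (x - 1)*(x^2 - x - 12) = (x - 1)*(x + 3)*(x - 4)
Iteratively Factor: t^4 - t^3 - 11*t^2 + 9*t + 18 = (t - 3)*(t^3 + 2*t^2 - 5*t - 6) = (t - 3)*(t + 1)*(t^2 + t - 6) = (t - 3)*(t + 1)*(t + 3)*(t - 2)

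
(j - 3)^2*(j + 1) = j^3 - 5*j^2 + 3*j + 9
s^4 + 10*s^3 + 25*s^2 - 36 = (s - 1)*(s + 2)*(s + 3)*(s + 6)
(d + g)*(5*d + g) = 5*d^2 + 6*d*g + g^2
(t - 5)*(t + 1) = t^2 - 4*t - 5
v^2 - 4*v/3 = v*(v - 4/3)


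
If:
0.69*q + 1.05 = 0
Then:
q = -1.52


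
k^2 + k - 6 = (k - 2)*(k + 3)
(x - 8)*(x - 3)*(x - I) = x^3 - 11*x^2 - I*x^2 + 24*x + 11*I*x - 24*I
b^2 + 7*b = b*(b + 7)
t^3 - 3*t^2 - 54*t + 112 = (t - 8)*(t - 2)*(t + 7)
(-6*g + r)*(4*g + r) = -24*g^2 - 2*g*r + r^2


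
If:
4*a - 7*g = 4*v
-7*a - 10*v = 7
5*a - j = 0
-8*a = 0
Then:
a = 0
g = 2/5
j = 0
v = -7/10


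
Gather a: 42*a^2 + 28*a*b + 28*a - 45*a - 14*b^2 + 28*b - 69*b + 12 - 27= 42*a^2 + a*(28*b - 17) - 14*b^2 - 41*b - 15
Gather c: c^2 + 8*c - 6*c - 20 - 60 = c^2 + 2*c - 80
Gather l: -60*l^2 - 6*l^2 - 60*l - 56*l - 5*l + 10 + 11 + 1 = -66*l^2 - 121*l + 22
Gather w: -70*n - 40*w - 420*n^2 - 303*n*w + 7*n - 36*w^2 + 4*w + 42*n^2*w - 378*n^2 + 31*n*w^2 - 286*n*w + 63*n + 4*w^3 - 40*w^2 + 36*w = -798*n^2 + 4*w^3 + w^2*(31*n - 76) + w*(42*n^2 - 589*n)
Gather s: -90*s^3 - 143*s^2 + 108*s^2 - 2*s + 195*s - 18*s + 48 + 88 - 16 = -90*s^3 - 35*s^2 + 175*s + 120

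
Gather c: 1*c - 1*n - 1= c - n - 1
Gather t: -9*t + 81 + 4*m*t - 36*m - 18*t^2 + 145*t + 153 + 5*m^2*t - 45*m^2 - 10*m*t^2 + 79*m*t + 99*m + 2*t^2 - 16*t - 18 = -45*m^2 + 63*m + t^2*(-10*m - 16) + t*(5*m^2 + 83*m + 120) + 216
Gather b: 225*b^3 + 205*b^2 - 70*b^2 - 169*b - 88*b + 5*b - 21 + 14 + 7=225*b^3 + 135*b^2 - 252*b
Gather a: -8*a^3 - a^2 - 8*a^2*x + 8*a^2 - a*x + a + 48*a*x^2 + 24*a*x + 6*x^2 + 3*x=-8*a^3 + a^2*(7 - 8*x) + a*(48*x^2 + 23*x + 1) + 6*x^2 + 3*x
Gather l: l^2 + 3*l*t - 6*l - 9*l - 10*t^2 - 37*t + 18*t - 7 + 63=l^2 + l*(3*t - 15) - 10*t^2 - 19*t + 56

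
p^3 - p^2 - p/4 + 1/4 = (p - 1)*(p - 1/2)*(p + 1/2)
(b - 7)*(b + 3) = b^2 - 4*b - 21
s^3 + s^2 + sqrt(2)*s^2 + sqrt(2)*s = s*(s + 1)*(s + sqrt(2))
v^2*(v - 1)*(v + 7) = v^4 + 6*v^3 - 7*v^2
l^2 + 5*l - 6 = (l - 1)*(l + 6)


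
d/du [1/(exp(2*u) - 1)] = -1/(2*sinh(u)^2)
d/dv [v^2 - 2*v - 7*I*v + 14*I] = 2*v - 2 - 7*I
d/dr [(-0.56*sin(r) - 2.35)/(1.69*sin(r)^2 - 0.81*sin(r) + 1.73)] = (0.9464*sin(r)^2 + 7.943*sin(r) - 2.8723)*cos(r)/(2.8561*sin(r)^4 - 2.7378*sin(r)^3 + 6.5035*sin(r)^2 - 2.8026*sin(r) + 2.9929)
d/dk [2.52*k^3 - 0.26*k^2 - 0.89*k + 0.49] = 7.56*k^2 - 0.52*k - 0.89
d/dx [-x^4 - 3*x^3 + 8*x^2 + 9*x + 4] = -4*x^3 - 9*x^2 + 16*x + 9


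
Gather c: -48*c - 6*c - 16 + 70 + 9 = 63 - 54*c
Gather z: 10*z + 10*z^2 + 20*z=10*z^2 + 30*z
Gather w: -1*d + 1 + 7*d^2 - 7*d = 7*d^2 - 8*d + 1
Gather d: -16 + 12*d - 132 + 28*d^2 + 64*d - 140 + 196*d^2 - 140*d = 224*d^2 - 64*d - 288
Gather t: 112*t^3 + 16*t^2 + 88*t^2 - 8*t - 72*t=112*t^3 + 104*t^2 - 80*t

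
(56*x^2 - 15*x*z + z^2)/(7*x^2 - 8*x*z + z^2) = (8*x - z)/(x - z)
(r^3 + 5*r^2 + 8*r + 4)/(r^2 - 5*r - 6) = (r^2 + 4*r + 4)/(r - 6)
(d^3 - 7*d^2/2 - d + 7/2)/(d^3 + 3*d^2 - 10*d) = (d^3 - 7*d^2/2 - d + 7/2)/(d*(d^2 + 3*d - 10))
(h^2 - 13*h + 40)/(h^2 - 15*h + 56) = (h - 5)/(h - 7)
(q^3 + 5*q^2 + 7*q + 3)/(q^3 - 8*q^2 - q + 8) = (q^2 + 4*q + 3)/(q^2 - 9*q + 8)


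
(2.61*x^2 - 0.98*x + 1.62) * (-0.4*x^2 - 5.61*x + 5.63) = -1.044*x^4 - 14.2501*x^3 + 19.5441*x^2 - 14.6056*x + 9.1206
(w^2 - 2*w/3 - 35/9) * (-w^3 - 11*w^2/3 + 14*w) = -w^5 - 3*w^4 + 61*w^3/3 + 133*w^2/27 - 490*w/9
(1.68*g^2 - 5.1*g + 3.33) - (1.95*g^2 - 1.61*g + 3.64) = -0.27*g^2 - 3.49*g - 0.31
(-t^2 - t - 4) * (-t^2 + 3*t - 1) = t^4 - 2*t^3 + 2*t^2 - 11*t + 4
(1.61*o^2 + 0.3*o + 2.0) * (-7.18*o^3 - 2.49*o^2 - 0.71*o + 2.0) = -11.5598*o^5 - 6.1629*o^4 - 16.2501*o^3 - 1.973*o^2 - 0.82*o + 4.0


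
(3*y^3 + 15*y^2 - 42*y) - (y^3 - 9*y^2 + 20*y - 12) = 2*y^3 + 24*y^2 - 62*y + 12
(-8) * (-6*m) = 48*m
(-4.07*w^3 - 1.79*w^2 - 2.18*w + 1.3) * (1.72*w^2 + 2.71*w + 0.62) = -7.0004*w^5 - 14.1085*w^4 - 11.1239*w^3 - 4.7816*w^2 + 2.1714*w + 0.806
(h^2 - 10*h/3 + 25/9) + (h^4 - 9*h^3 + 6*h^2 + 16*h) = h^4 - 9*h^3 + 7*h^2 + 38*h/3 + 25/9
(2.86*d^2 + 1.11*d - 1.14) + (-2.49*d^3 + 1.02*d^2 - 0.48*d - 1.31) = -2.49*d^3 + 3.88*d^2 + 0.63*d - 2.45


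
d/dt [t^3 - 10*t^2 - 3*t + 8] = 3*t^2 - 20*t - 3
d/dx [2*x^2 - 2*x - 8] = 4*x - 2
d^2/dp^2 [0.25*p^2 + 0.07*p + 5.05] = 0.500000000000000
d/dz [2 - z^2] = -2*z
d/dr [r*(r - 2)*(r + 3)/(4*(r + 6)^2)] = (r^3 + 18*r^2 + 18*r - 36)/(4*(r^3 + 18*r^2 + 108*r + 216))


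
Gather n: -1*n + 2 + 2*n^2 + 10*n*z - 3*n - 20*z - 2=2*n^2 + n*(10*z - 4) - 20*z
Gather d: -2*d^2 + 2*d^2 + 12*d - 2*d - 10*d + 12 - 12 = 0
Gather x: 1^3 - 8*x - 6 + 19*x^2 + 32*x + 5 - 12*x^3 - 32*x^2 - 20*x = -12*x^3 - 13*x^2 + 4*x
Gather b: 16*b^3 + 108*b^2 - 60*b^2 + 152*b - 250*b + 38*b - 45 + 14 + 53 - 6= 16*b^3 + 48*b^2 - 60*b + 16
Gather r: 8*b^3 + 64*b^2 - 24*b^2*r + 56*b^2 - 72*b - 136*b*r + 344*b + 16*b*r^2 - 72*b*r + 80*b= 8*b^3 + 120*b^2 + 16*b*r^2 + 352*b + r*(-24*b^2 - 208*b)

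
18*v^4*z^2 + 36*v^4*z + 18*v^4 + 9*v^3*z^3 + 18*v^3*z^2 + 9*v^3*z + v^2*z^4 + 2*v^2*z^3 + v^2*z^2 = (3*v + z)*(6*v + z)*(v*z + v)^2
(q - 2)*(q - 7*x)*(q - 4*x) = q^3 - 11*q^2*x - 2*q^2 + 28*q*x^2 + 22*q*x - 56*x^2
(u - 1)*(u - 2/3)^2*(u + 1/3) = u^4 - 2*u^3 + u^2 + 4*u/27 - 4/27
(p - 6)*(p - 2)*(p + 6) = p^3 - 2*p^2 - 36*p + 72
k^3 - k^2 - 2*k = k*(k - 2)*(k + 1)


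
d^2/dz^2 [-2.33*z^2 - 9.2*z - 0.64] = -4.66000000000000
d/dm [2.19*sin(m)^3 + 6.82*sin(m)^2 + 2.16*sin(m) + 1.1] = (6.57*sin(m)^2 + 13.64*sin(m) + 2.16)*cos(m)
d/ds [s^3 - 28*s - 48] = 3*s^2 - 28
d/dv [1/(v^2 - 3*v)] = (3 - 2*v)/(v^2*(v - 3)^2)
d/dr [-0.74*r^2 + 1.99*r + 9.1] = 1.99 - 1.48*r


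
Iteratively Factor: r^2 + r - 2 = (r - 1)*(r + 2)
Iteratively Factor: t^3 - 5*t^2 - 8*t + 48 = (t + 3)*(t^2 - 8*t + 16) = (t - 4)*(t + 3)*(t - 4)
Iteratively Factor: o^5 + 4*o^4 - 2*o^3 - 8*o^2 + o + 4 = (o - 1)*(o^4 + 5*o^3 + 3*o^2 - 5*o - 4) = (o - 1)*(o + 4)*(o^3 + o^2 - o - 1) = (o - 1)^2*(o + 4)*(o^2 + 2*o + 1) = (o - 1)^2*(o + 1)*(o + 4)*(o + 1)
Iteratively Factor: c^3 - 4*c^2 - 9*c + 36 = (c - 4)*(c^2 - 9) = (c - 4)*(c + 3)*(c - 3)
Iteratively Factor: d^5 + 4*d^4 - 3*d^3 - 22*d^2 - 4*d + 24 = (d + 2)*(d^4 + 2*d^3 - 7*d^2 - 8*d + 12) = (d + 2)*(d + 3)*(d^3 - d^2 - 4*d + 4) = (d - 2)*(d + 2)*(d + 3)*(d^2 + d - 2) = (d - 2)*(d + 2)^2*(d + 3)*(d - 1)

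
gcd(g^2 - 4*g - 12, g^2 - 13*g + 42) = g - 6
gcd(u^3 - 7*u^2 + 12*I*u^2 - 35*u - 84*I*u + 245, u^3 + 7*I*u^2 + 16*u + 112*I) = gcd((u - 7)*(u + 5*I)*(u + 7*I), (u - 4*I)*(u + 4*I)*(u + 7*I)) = u + 7*I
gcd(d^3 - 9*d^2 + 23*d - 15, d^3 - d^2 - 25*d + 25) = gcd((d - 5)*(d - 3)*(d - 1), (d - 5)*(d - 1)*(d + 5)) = d^2 - 6*d + 5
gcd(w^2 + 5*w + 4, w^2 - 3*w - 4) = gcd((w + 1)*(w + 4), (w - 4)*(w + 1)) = w + 1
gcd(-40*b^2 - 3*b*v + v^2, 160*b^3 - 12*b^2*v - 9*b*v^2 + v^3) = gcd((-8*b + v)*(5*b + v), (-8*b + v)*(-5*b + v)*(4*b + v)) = -8*b + v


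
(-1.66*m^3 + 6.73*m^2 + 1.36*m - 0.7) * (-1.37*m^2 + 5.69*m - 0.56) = 2.2742*m^5 - 18.6655*m^4 + 37.3601*m^3 + 4.9286*m^2 - 4.7446*m + 0.392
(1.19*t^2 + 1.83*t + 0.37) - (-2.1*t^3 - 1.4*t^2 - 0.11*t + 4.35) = 2.1*t^3 + 2.59*t^2 + 1.94*t - 3.98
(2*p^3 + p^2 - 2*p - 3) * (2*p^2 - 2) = 4*p^5 + 2*p^4 - 8*p^3 - 8*p^2 + 4*p + 6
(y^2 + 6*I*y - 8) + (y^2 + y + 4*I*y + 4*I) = 2*y^2 + y + 10*I*y - 8 + 4*I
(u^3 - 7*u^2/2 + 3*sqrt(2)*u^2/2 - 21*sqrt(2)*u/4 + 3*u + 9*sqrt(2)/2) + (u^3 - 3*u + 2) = 2*u^3 - 7*u^2/2 + 3*sqrt(2)*u^2/2 - 21*sqrt(2)*u/4 + 2 + 9*sqrt(2)/2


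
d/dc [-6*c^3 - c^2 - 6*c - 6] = -18*c^2 - 2*c - 6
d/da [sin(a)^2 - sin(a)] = sin(2*a) - cos(a)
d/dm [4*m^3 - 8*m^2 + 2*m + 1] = 12*m^2 - 16*m + 2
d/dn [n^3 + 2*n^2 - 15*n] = 3*n^2 + 4*n - 15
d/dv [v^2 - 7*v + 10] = 2*v - 7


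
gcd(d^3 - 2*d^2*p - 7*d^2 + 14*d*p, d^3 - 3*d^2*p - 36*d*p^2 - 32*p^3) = 1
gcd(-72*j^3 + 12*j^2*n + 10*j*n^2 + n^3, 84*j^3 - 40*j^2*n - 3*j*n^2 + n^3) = 12*j^2 - 4*j*n - n^2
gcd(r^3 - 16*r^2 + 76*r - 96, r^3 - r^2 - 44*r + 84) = r^2 - 8*r + 12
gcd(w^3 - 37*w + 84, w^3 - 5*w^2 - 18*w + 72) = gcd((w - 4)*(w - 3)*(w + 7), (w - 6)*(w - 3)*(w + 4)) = w - 3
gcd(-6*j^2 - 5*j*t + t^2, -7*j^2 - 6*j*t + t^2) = j + t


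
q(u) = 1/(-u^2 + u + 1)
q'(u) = (2*u - 1)/(-u^2 + u + 1)^2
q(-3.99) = -0.05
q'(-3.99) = -0.03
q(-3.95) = -0.05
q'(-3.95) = -0.03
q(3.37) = -0.14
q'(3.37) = 0.12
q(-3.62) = -0.06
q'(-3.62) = -0.03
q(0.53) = 0.80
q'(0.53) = 0.04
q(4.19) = -0.08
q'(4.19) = 0.05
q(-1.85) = -0.23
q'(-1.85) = -0.26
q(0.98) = 0.98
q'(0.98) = 0.92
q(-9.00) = -0.01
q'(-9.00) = 0.00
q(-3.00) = -0.09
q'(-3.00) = -0.06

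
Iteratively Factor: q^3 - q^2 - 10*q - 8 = (q + 2)*(q^2 - 3*q - 4) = (q + 1)*(q + 2)*(q - 4)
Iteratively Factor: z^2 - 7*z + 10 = (z - 2)*(z - 5)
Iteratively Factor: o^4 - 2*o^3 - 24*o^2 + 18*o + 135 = (o - 5)*(o^3 + 3*o^2 - 9*o - 27) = (o - 5)*(o - 3)*(o^2 + 6*o + 9) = (o - 5)*(o - 3)*(o + 3)*(o + 3)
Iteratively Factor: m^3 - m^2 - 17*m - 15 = (m - 5)*(m^2 + 4*m + 3) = (m - 5)*(m + 3)*(m + 1)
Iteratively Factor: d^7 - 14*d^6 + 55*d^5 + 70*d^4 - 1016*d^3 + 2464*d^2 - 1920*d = (d - 4)*(d^6 - 10*d^5 + 15*d^4 + 130*d^3 - 496*d^2 + 480*d) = (d - 4)*(d - 3)*(d^5 - 7*d^4 - 6*d^3 + 112*d^2 - 160*d) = d*(d - 4)*(d - 3)*(d^4 - 7*d^3 - 6*d^2 + 112*d - 160) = d*(d - 4)^2*(d - 3)*(d^3 - 3*d^2 - 18*d + 40) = d*(d - 4)^2*(d - 3)*(d - 2)*(d^2 - d - 20) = d*(d - 5)*(d - 4)^2*(d - 3)*(d - 2)*(d + 4)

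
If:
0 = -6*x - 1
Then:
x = -1/6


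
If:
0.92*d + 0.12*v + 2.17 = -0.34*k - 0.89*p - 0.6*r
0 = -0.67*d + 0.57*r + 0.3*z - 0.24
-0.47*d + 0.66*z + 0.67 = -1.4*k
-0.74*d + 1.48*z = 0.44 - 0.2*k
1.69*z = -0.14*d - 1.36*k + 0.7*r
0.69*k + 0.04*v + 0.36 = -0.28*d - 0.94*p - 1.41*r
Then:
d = 0.86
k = -0.57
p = -0.79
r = 1.01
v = -22.27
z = 0.80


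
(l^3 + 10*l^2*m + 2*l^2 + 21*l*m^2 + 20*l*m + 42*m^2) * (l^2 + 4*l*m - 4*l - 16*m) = l^5 + 14*l^4*m - 2*l^4 + 61*l^3*m^2 - 28*l^3*m - 8*l^3 + 84*l^2*m^3 - 122*l^2*m^2 - 112*l^2*m - 168*l*m^3 - 488*l*m^2 - 672*m^3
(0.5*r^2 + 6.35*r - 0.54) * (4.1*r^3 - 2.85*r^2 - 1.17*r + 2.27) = 2.05*r^5 + 24.61*r^4 - 20.8965*r^3 - 4.7555*r^2 + 15.0463*r - 1.2258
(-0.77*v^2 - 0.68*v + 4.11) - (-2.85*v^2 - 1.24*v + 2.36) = 2.08*v^2 + 0.56*v + 1.75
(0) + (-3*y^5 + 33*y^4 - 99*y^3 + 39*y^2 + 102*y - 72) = -3*y^5 + 33*y^4 - 99*y^3 + 39*y^2 + 102*y - 72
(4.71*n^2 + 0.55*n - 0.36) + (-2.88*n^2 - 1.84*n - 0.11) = 1.83*n^2 - 1.29*n - 0.47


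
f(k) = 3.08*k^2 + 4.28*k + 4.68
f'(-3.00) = -14.20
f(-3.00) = 19.56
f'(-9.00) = -51.16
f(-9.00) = 215.64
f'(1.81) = 15.43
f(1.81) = 22.52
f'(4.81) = 33.91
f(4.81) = 96.53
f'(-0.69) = 0.03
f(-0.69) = 3.19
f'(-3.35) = -16.36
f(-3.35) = 24.91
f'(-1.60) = -5.58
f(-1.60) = 5.72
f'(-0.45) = 1.51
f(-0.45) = 3.38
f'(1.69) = 14.69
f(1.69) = 20.71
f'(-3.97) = -20.18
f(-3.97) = 36.23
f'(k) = 6.16*k + 4.28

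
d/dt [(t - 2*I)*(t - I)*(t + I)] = 3*t^2 - 4*I*t + 1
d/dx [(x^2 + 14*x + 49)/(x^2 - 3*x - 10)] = (-17*x^2 - 118*x + 7)/(x^4 - 6*x^3 - 11*x^2 + 60*x + 100)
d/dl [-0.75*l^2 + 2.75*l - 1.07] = 2.75 - 1.5*l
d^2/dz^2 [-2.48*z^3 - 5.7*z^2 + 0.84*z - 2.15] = -14.88*z - 11.4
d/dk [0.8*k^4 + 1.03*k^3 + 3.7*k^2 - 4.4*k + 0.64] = 3.2*k^3 + 3.09*k^2 + 7.4*k - 4.4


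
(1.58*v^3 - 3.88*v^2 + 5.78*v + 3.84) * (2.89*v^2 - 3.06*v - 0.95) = 4.5662*v^5 - 16.048*v^4 + 27.076*v^3 - 2.9032*v^2 - 17.2414*v - 3.648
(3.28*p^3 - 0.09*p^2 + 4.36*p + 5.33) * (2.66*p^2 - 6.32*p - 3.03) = 8.7248*p^5 - 20.969*p^4 + 2.228*p^3 - 13.1047*p^2 - 46.8964*p - 16.1499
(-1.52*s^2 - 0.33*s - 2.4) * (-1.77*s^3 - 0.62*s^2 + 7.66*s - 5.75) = 2.6904*s^5 + 1.5265*s^4 - 7.1906*s^3 + 7.7002*s^2 - 16.4865*s + 13.8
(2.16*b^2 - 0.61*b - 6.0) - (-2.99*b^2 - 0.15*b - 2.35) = 5.15*b^2 - 0.46*b - 3.65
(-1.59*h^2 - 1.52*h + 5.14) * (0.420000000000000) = -0.6678*h^2 - 0.6384*h + 2.1588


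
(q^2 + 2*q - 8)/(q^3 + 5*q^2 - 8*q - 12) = (q + 4)/(q^2 + 7*q + 6)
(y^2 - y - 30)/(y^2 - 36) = (y + 5)/(y + 6)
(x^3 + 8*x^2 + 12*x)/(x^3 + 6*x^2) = (x + 2)/x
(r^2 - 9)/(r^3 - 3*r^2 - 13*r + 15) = (r - 3)/(r^2 - 6*r + 5)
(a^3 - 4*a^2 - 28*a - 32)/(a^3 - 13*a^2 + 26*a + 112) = (a + 2)/(a - 7)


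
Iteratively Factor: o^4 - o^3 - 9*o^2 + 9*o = (o - 3)*(o^3 + 2*o^2 - 3*o) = o*(o - 3)*(o^2 + 2*o - 3) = o*(o - 3)*(o - 1)*(o + 3)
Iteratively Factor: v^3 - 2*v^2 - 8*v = (v + 2)*(v^2 - 4*v) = (v - 4)*(v + 2)*(v)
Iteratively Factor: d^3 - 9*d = (d - 3)*(d^2 + 3*d) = (d - 3)*(d + 3)*(d)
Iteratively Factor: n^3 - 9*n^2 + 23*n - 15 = (n - 1)*(n^2 - 8*n + 15) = (n - 5)*(n - 1)*(n - 3)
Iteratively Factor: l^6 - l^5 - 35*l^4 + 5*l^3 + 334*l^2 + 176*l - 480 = (l + 4)*(l^5 - 5*l^4 - 15*l^3 + 65*l^2 + 74*l - 120) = (l + 2)*(l + 4)*(l^4 - 7*l^3 - l^2 + 67*l - 60) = (l - 4)*(l + 2)*(l + 4)*(l^3 - 3*l^2 - 13*l + 15) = (l - 4)*(l - 1)*(l + 2)*(l + 4)*(l^2 - 2*l - 15) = (l - 4)*(l - 1)*(l + 2)*(l + 3)*(l + 4)*(l - 5)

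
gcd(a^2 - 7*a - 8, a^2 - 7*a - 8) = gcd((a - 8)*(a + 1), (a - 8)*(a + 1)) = a^2 - 7*a - 8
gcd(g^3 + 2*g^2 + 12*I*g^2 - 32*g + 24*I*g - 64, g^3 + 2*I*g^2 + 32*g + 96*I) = g + 4*I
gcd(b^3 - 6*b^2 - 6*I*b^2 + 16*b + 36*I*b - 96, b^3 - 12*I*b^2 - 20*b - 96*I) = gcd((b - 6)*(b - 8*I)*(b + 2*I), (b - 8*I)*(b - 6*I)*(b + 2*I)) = b^2 - 6*I*b + 16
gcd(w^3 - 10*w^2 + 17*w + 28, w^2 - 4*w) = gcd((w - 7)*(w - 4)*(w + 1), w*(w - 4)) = w - 4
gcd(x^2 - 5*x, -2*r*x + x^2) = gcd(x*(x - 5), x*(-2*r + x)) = x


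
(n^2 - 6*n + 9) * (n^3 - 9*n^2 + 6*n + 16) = n^5 - 15*n^4 + 69*n^3 - 101*n^2 - 42*n + 144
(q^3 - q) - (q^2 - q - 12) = q^3 - q^2 + 12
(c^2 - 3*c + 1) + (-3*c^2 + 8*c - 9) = -2*c^2 + 5*c - 8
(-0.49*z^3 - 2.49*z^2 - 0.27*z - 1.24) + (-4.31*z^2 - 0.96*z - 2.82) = -0.49*z^3 - 6.8*z^2 - 1.23*z - 4.06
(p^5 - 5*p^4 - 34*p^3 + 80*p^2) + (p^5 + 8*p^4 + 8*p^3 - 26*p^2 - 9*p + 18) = 2*p^5 + 3*p^4 - 26*p^3 + 54*p^2 - 9*p + 18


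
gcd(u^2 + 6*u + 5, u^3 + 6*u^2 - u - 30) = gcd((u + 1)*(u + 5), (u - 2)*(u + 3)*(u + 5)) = u + 5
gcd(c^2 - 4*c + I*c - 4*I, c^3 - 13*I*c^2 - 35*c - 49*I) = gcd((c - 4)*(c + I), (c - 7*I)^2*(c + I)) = c + I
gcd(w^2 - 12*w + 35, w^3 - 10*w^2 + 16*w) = 1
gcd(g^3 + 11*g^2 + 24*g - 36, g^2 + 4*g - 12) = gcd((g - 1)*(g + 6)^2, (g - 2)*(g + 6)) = g + 6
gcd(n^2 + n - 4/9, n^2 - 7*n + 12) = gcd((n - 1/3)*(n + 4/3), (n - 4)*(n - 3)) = 1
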